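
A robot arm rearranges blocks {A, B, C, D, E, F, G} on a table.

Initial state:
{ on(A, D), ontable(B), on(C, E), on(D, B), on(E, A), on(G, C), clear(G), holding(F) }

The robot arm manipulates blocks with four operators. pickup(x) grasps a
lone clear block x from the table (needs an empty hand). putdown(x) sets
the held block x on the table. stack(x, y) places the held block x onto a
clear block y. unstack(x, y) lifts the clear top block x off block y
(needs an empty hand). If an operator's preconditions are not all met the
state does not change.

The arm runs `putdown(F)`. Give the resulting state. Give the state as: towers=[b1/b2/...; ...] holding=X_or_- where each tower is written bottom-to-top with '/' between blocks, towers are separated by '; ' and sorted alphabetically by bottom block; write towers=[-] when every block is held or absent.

before: towers=[B/D/A/E/C/G] holding=F
pre[putdown(F)]: holding(F) yes
all met → apply putdown(F)
after:  towers=[B/D/A/E/C/G; F] holding=-

towers=[B/D/A/E/C/G; F] holding=-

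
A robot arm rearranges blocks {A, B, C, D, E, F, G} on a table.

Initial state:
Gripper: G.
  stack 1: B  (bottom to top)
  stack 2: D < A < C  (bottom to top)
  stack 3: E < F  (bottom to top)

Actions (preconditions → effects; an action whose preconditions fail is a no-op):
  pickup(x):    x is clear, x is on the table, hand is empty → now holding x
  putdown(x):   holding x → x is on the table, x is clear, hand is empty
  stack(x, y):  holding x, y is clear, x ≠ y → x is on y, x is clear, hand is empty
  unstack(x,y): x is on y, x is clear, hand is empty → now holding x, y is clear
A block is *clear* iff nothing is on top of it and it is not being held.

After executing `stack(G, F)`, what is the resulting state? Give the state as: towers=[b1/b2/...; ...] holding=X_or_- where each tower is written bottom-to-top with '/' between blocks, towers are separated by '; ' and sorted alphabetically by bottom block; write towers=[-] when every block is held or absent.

towers=[B; D/A/C; E/F/G] holding=-

before: towers=[B; D/A/C; E/F] holding=G
pre[stack(G, F)]: holding(G) ✓, clear(F) ✓, G≠F ✓
all met → apply stack(G, F)
after:  towers=[B; D/A/C; E/F/G] holding=-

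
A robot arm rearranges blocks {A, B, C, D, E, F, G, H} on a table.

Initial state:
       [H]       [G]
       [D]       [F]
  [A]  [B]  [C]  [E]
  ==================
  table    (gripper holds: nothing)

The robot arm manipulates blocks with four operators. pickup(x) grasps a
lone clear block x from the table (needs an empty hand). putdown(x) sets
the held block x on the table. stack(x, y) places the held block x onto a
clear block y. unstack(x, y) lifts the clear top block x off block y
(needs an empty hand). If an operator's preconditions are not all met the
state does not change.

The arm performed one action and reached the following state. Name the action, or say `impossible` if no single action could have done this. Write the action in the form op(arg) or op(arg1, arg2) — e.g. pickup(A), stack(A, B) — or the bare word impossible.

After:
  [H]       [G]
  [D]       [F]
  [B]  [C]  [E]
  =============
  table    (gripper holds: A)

pickup(A)

target: towers=[B/D/H; C; E/F/G] holding=A
     unstack(G, F) → towers=[A; B/D/H; C; E/F] holding=G
         pickup(A) → towers=[B/D/H; C; E/F/G] holding=A  ← match
     unstack(H, D) → towers=[A; B/D; C; E/F/G] holding=H
         pickup(C) → towers=[A; B/D/H; E/F/G] holding=C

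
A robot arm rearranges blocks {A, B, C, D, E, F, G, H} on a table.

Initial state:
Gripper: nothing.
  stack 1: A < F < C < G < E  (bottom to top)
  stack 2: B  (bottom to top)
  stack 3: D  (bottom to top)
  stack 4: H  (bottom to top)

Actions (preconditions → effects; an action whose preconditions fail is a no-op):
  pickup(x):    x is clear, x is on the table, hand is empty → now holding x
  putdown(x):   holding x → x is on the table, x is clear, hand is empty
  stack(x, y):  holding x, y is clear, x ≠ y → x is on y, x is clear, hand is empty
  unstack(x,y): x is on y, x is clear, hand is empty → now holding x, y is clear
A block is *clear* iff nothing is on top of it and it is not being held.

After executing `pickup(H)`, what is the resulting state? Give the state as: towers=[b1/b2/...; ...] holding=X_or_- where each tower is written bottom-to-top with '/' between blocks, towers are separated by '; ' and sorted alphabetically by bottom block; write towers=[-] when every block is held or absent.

before: towers=[A/F/C/G/E; B; D; H] holding=-
pre[pickup(H)]: clear(H) yes, ontable(H) yes, handempty yes
all met → apply pickup(H)
after:  towers=[A/F/C/G/E; B; D] holding=H

towers=[A/F/C/G/E; B; D] holding=H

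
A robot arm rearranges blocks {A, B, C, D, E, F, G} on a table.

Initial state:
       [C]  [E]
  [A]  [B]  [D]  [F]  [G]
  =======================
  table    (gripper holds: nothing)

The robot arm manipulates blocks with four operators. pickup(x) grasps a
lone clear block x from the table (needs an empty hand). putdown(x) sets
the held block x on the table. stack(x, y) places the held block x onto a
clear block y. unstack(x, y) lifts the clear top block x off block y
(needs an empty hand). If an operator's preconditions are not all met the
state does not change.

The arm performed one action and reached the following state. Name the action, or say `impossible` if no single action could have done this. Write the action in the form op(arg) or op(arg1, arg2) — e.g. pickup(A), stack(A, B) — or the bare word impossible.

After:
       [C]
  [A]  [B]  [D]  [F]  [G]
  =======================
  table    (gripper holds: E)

target: towers=[A; B/C; D; F; G] holding=E
         pickup(F) → towers=[A; B/C; D/E; G] holding=F
         pickup(G) → towers=[A; B/C; D/E; F] holding=G
         pickup(A) → towers=[B/C; D/E; F; G] holding=A
     unstack(E, D) → towers=[A; B/C; D; F; G] holding=E  ← match
     unstack(C, B) → towers=[A; B; D/E; F; G] holding=C

unstack(E, D)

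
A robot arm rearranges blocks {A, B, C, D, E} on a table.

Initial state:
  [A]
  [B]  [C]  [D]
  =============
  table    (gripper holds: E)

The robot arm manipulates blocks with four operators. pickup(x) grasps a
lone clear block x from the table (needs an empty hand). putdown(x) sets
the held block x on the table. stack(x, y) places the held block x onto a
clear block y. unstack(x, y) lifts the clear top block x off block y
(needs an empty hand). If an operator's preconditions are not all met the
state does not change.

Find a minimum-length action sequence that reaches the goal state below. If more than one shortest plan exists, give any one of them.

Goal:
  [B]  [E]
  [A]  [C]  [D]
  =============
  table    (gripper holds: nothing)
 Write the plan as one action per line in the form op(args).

stack(E, C)
unstack(A, B)
putdown(A)
pickup(B)
stack(B, A)

step 1 (stack(E, C)): towers=[B/A; C/E; D] holding=-
step 2 (unstack(A, B)): towers=[B; C/E; D] holding=A
step 3 (putdown(A)): towers=[A; B; C/E; D] holding=-
step 4 (pickup(B)): towers=[A; C/E; D] holding=B
step 5 (stack(B, A)): towers=[A/B; C/E; D] holding=-
goal check: towers=[A/B; C/E; D] holding=- — reached (length 5, optimal by BFS)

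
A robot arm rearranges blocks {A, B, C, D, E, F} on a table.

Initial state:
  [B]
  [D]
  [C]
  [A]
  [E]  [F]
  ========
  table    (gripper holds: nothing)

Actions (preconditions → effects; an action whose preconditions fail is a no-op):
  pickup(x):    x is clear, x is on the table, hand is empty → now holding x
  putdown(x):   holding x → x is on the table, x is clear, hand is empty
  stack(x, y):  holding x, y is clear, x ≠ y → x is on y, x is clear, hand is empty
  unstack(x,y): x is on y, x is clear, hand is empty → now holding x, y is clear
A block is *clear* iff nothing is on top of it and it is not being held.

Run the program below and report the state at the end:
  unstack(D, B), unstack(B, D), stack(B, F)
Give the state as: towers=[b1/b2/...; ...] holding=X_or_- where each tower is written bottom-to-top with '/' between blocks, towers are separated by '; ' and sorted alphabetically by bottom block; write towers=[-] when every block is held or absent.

towers=[E/A/C/D; F/B] holding=-

step 1 (unstack(D, B)) [no-op]: towers=[E/A/C/D/B; F] holding=-
step 2 (unstack(B, D)): towers=[E/A/C/D; F] holding=B
step 3 (stack(B, F)): towers=[E/A/C/D; F/B] holding=-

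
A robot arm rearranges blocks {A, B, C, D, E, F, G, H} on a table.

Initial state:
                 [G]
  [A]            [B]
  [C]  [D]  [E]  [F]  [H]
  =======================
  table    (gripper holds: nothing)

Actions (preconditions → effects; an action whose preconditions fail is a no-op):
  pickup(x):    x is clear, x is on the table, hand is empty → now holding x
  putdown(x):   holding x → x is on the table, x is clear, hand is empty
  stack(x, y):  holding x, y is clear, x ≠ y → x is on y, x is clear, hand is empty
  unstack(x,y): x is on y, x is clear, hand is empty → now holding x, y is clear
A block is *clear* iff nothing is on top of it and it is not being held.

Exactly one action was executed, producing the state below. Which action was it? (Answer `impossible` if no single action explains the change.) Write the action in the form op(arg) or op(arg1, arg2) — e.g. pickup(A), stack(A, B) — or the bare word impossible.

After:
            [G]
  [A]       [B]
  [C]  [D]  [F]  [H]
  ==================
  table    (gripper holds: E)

pickup(E)

target: towers=[C/A; D; F/B/G; H] holding=E
     unstack(G, B) → towers=[C/A; D; E; F/B; H] holding=G
     unstack(A, C) → towers=[C; D; E; F/B/G; H] holding=A
         pickup(E) → towers=[C/A; D; F/B/G; H] holding=E  ← match
         pickup(H) → towers=[C/A; D; E; F/B/G] holding=H
         pickup(D) → towers=[C/A; E; F/B/G; H] holding=D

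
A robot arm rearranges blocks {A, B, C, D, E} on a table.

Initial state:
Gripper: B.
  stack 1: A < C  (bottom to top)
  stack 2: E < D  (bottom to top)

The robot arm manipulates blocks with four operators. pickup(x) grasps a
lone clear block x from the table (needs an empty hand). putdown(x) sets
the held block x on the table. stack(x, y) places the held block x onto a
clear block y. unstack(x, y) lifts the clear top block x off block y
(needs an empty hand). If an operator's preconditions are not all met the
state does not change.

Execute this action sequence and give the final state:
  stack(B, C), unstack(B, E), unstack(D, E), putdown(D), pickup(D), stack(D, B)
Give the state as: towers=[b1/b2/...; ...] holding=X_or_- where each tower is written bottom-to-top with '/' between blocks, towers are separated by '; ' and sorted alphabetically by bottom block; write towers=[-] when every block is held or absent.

step 1 (stack(B, C)): towers=[A/C/B; E/D] holding=-
step 2 (unstack(B, E)) [no-op]: towers=[A/C/B; E/D] holding=-
step 3 (unstack(D, E)): towers=[A/C/B; E] holding=D
step 4 (putdown(D)): towers=[A/C/B; D; E] holding=-
step 5 (pickup(D)): towers=[A/C/B; E] holding=D
step 6 (stack(D, B)): towers=[A/C/B/D; E] holding=-

towers=[A/C/B/D; E] holding=-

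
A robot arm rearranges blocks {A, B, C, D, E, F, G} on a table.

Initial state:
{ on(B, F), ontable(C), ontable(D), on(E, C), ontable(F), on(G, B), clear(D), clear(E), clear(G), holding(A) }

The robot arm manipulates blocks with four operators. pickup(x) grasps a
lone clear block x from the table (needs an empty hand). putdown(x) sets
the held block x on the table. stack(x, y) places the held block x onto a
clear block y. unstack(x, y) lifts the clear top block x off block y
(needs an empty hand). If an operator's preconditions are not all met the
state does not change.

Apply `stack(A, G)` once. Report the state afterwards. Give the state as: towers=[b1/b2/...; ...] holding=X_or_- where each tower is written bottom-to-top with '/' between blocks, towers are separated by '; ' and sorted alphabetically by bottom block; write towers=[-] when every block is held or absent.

towers=[C/E; D; F/B/G/A] holding=-

before: towers=[C/E; D; F/B/G] holding=A
pre[stack(A, G)]: holding(A) yes, clear(G) yes, A≠G yes
all met → apply stack(A, G)
after:  towers=[C/E; D; F/B/G/A] holding=-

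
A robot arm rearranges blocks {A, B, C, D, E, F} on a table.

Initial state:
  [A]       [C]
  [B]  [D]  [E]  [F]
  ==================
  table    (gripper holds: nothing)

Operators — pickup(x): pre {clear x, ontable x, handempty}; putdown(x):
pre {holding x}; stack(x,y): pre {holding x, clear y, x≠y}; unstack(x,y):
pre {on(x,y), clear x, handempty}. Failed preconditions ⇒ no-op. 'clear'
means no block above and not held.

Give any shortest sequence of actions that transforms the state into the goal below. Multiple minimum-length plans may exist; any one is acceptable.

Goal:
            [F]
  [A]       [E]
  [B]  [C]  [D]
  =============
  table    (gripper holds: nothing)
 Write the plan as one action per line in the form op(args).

unstack(C, E)
putdown(C)
pickup(E)
stack(E, D)
pickup(F)
stack(F, E)

step 1 (unstack(C, E)): towers=[B/A; D; E; F] holding=C
step 2 (putdown(C)): towers=[B/A; C; D; E; F] holding=-
step 3 (pickup(E)): towers=[B/A; C; D; F] holding=E
step 4 (stack(E, D)): towers=[B/A; C; D/E; F] holding=-
step 5 (pickup(F)): towers=[B/A; C; D/E] holding=F
step 6 (stack(F, E)): towers=[B/A; C; D/E/F] holding=-
goal check: towers=[B/A; C; D/E/F] holding=- — reached (length 6, optimal by BFS)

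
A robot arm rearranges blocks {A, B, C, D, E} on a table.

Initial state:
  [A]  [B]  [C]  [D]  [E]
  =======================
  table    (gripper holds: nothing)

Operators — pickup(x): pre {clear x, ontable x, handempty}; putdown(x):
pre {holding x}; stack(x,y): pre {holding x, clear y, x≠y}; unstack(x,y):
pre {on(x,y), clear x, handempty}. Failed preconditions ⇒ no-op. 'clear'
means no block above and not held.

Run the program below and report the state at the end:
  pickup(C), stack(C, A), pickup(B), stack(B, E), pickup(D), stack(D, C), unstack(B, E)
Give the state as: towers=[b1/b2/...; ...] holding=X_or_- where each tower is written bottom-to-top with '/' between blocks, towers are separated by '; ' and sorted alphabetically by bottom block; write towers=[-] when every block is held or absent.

step 1 (pickup(C)): towers=[A; B; D; E] holding=C
step 2 (stack(C, A)): towers=[A/C; B; D; E] holding=-
step 3 (pickup(B)): towers=[A/C; D; E] holding=B
step 4 (stack(B, E)): towers=[A/C; D; E/B] holding=-
step 5 (pickup(D)): towers=[A/C; E/B] holding=D
step 6 (stack(D, C)): towers=[A/C/D; E/B] holding=-
step 7 (unstack(B, E)): towers=[A/C/D; E] holding=B

towers=[A/C/D; E] holding=B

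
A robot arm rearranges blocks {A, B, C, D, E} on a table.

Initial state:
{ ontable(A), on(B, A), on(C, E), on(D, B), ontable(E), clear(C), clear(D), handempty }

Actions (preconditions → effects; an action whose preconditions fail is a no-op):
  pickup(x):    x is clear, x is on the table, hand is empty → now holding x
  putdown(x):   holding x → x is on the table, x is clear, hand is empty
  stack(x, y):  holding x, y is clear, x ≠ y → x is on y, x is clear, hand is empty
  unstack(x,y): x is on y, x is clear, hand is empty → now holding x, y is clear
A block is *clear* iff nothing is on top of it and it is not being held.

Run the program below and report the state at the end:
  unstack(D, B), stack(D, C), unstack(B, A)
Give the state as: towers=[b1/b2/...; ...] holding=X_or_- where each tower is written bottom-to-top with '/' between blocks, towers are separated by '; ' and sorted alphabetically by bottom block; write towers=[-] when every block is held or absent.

towers=[A; E/C/D] holding=B

step 1 (unstack(D, B)): towers=[A/B; E/C] holding=D
step 2 (stack(D, C)): towers=[A/B; E/C/D] holding=-
step 3 (unstack(B, A)): towers=[A; E/C/D] holding=B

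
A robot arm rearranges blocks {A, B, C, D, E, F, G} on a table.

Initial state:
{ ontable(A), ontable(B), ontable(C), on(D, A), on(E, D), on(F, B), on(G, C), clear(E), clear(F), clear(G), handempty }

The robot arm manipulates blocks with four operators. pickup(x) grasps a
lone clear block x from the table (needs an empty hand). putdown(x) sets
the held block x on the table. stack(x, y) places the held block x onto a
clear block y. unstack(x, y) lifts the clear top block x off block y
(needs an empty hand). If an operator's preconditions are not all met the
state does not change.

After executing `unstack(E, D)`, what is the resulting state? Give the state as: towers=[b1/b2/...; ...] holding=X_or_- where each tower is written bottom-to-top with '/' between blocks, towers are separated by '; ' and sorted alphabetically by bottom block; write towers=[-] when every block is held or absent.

towers=[A/D; B/F; C/G] holding=E

before: towers=[A/D/E; B/F; C/G] holding=-
pre[unstack(E, D)]: on(E,D) yes, clear(E) yes, handempty yes
all met → apply unstack(E, D)
after:  towers=[A/D; B/F; C/G] holding=E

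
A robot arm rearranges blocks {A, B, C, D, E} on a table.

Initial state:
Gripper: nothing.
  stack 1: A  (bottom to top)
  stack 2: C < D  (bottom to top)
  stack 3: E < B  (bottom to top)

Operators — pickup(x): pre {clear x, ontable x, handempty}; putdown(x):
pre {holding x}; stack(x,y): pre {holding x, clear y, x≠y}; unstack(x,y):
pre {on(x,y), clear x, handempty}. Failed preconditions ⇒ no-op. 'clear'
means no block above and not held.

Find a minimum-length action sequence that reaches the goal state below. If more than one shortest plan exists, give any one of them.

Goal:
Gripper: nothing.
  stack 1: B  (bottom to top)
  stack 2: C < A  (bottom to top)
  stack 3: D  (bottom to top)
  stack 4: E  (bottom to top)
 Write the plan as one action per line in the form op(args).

step 1 (unstack(B, E)): towers=[A; C/D; E] holding=B
step 2 (putdown(B)): towers=[A; B; C/D; E] holding=-
step 3 (unstack(D, C)): towers=[A; B; C; E] holding=D
step 4 (putdown(D)): towers=[A; B; C; D; E] holding=-
step 5 (pickup(A)): towers=[B; C; D; E] holding=A
step 6 (stack(A, C)): towers=[B; C/A; D; E] holding=-
goal check: towers=[B; C/A; D; E] holding=- — reached (length 6, optimal by BFS)

unstack(B, E)
putdown(B)
unstack(D, C)
putdown(D)
pickup(A)
stack(A, C)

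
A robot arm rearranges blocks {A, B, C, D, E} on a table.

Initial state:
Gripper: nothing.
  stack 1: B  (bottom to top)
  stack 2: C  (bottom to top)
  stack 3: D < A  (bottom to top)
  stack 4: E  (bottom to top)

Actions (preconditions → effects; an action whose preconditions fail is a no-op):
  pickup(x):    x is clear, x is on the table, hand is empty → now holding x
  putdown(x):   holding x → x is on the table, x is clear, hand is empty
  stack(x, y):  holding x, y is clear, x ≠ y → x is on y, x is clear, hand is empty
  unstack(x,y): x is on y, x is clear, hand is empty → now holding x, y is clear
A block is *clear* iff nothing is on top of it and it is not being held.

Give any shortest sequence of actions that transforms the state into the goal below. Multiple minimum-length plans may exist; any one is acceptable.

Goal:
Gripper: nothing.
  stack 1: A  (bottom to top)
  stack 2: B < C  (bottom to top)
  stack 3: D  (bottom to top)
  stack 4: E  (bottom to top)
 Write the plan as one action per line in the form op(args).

step 1 (unstack(A, D)): towers=[B; C; D; E] holding=A
step 2 (putdown(A)): towers=[A; B; C; D; E] holding=-
step 3 (pickup(C)): towers=[A; B; D; E] holding=C
step 4 (stack(C, B)): towers=[A; B/C; D; E] holding=-
goal check: towers=[A; B/C; D; E] holding=- — reached (length 4, optimal by BFS)

unstack(A, D)
putdown(A)
pickup(C)
stack(C, B)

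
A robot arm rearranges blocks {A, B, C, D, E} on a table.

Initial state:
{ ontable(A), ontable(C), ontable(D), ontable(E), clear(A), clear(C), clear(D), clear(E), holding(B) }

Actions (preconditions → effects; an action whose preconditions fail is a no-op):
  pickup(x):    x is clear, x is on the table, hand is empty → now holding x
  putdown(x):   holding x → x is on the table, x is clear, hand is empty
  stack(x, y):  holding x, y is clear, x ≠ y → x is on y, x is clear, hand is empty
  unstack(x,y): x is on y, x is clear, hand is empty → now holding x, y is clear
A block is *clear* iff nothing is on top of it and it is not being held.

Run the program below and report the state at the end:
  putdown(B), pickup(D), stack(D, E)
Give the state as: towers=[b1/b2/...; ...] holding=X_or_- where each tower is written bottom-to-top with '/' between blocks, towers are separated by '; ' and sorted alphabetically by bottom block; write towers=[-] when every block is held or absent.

towers=[A; B; C; E/D] holding=-

step 1 (putdown(B)): towers=[A; B; C; D; E] holding=-
step 2 (pickup(D)): towers=[A; B; C; E] holding=D
step 3 (stack(D, E)): towers=[A; B; C; E/D] holding=-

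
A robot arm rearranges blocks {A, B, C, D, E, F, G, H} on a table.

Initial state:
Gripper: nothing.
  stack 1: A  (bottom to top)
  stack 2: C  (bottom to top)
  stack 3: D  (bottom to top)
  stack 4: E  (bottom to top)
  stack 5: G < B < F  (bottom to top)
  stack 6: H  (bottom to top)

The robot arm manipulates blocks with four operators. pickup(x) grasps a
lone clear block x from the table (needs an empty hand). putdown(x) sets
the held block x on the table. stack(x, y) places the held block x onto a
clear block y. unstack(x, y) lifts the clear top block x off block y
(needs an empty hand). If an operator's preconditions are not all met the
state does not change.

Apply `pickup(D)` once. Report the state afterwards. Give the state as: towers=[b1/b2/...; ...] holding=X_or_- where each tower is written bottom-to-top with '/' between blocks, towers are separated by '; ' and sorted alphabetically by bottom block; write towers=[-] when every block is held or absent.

before: towers=[A; C; D; E; G/B/F; H] holding=-
pre[pickup(D)]: clear(D) ✓, ontable(D) ✓, handempty ✓
all met → apply pickup(D)
after:  towers=[A; C; E; G/B/F; H] holding=D

towers=[A; C; E; G/B/F; H] holding=D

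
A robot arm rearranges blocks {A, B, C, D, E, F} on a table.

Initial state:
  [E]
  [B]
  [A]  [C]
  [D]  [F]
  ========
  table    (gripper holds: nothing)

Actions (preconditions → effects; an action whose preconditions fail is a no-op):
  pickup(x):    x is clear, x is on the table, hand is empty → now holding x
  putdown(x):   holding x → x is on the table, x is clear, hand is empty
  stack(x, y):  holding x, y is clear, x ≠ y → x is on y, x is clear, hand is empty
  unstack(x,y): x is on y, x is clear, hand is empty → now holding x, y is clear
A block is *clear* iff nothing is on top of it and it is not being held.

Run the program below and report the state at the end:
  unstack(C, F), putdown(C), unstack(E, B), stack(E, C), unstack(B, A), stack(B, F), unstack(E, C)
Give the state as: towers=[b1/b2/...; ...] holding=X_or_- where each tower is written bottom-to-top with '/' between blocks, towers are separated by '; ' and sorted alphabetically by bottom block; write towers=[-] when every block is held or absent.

towers=[C; D/A; F/B] holding=E

step 1 (unstack(C, F)): towers=[D/A/B/E; F] holding=C
step 2 (putdown(C)): towers=[C; D/A/B/E; F] holding=-
step 3 (unstack(E, B)): towers=[C; D/A/B; F] holding=E
step 4 (stack(E, C)): towers=[C/E; D/A/B; F] holding=-
step 5 (unstack(B, A)): towers=[C/E; D/A; F] holding=B
step 6 (stack(B, F)): towers=[C/E; D/A; F/B] holding=-
step 7 (unstack(E, C)): towers=[C; D/A; F/B] holding=E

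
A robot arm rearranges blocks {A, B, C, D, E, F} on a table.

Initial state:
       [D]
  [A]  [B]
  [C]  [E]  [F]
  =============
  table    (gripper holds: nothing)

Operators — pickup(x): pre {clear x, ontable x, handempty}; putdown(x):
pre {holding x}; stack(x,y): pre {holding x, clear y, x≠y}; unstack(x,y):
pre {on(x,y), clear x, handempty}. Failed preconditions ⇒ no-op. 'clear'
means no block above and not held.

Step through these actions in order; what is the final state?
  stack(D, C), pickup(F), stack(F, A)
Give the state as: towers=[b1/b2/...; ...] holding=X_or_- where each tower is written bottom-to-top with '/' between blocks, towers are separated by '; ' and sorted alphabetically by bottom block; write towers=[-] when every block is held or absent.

step 1 (stack(D, C)) [no-op]: towers=[C/A; E/B/D; F] holding=-
step 2 (pickup(F)): towers=[C/A; E/B/D] holding=F
step 3 (stack(F, A)): towers=[C/A/F; E/B/D] holding=-

towers=[C/A/F; E/B/D] holding=-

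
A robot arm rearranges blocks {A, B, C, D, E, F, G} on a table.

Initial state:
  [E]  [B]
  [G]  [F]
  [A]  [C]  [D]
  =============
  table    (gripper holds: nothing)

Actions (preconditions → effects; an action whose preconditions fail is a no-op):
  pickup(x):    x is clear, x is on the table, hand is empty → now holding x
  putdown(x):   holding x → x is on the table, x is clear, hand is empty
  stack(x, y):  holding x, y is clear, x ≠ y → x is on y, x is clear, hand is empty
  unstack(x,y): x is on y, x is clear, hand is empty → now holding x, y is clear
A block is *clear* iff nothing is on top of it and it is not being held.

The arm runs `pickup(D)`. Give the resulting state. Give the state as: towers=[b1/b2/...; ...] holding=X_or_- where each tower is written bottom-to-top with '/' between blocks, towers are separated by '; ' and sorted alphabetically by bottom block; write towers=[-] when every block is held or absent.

before: towers=[A/G/E; C/F/B; D] holding=-
pre[pickup(D)]: clear(D) ok, ontable(D) ok, handempty ok
all met → apply pickup(D)
after:  towers=[A/G/E; C/F/B] holding=D

towers=[A/G/E; C/F/B] holding=D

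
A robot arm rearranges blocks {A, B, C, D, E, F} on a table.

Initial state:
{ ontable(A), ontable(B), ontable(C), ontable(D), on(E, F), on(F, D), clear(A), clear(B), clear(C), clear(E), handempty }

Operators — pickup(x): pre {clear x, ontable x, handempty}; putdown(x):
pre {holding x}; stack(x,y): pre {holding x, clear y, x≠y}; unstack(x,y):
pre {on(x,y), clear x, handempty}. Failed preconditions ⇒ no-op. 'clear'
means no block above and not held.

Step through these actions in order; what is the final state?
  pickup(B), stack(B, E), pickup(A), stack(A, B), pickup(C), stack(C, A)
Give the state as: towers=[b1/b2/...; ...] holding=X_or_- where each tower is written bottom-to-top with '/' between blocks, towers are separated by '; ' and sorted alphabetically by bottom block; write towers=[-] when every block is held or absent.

step 1 (pickup(B)): towers=[A; C; D/F/E] holding=B
step 2 (stack(B, E)): towers=[A; C; D/F/E/B] holding=-
step 3 (pickup(A)): towers=[C; D/F/E/B] holding=A
step 4 (stack(A, B)): towers=[C; D/F/E/B/A] holding=-
step 5 (pickup(C)): towers=[D/F/E/B/A] holding=C
step 6 (stack(C, A)): towers=[D/F/E/B/A/C] holding=-

towers=[D/F/E/B/A/C] holding=-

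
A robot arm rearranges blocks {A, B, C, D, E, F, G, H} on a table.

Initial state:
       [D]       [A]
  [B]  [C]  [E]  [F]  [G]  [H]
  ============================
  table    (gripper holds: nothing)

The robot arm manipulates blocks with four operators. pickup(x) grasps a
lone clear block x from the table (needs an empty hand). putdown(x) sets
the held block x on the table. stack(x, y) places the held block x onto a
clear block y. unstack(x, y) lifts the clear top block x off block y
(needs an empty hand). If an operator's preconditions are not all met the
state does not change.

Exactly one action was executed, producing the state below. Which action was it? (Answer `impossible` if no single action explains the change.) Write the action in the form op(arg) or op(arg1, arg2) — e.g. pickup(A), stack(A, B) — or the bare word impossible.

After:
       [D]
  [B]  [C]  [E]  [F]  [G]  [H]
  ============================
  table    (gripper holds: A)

unstack(A, F)

target: towers=[B; C/D; E; F; G; H] holding=A
         pickup(G) → towers=[B; C/D; E; F/A; H] holding=G
     unstack(A, F) → towers=[B; C/D; E; F; G; H] holding=A  ← match
         pickup(E) → towers=[B; C/D; F/A; G; H] holding=E
         pickup(H) → towers=[B; C/D; E; F/A; G] holding=H
         pickup(B) → towers=[C/D; E; F/A; G; H] holding=B
     unstack(D, C) → towers=[B; C; E; F/A; G; H] holding=D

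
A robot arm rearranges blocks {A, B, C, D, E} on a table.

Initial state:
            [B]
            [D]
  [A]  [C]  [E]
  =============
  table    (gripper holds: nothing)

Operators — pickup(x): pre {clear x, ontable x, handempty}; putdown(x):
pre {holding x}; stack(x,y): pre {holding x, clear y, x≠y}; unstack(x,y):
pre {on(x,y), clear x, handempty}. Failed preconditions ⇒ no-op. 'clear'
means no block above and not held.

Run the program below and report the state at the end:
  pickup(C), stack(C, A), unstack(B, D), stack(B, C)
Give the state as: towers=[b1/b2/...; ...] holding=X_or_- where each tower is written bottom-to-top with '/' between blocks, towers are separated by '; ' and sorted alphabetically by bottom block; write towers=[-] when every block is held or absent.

step 1 (pickup(C)): towers=[A; E/D/B] holding=C
step 2 (stack(C, A)): towers=[A/C; E/D/B] holding=-
step 3 (unstack(B, D)): towers=[A/C; E/D] holding=B
step 4 (stack(B, C)): towers=[A/C/B; E/D] holding=-

towers=[A/C/B; E/D] holding=-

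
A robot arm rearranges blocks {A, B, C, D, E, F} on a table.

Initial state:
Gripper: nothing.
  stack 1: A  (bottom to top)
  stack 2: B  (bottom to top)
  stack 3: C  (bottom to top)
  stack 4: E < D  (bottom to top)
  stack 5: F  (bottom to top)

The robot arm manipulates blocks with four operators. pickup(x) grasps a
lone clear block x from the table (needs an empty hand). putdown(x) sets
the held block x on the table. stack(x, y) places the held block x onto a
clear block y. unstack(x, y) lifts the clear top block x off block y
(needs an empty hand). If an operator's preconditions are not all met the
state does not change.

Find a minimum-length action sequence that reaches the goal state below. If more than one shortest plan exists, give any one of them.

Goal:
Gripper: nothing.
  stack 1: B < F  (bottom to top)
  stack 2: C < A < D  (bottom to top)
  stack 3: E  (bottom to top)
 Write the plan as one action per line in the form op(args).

step 1 (pickup(F)): towers=[A; B; C; E/D] holding=F
step 2 (stack(F, B)): towers=[A; B/F; C; E/D] holding=-
step 3 (pickup(A)): towers=[B/F; C; E/D] holding=A
step 4 (stack(A, C)): towers=[B/F; C/A; E/D] holding=-
step 5 (unstack(D, E)): towers=[B/F; C/A; E] holding=D
step 6 (stack(D, A)): towers=[B/F; C/A/D; E] holding=-
goal check: towers=[B/F; C/A/D; E] holding=- — reached (length 6, optimal by BFS)

pickup(F)
stack(F, B)
pickup(A)
stack(A, C)
unstack(D, E)
stack(D, A)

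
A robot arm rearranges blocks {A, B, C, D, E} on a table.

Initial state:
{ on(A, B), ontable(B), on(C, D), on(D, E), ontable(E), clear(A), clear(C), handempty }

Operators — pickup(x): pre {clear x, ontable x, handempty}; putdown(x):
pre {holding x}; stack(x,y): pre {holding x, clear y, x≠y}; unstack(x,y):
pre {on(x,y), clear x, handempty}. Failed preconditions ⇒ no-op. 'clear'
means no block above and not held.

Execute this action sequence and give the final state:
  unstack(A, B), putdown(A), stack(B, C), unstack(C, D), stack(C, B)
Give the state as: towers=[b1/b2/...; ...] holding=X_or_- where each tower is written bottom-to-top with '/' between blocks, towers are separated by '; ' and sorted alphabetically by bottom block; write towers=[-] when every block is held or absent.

towers=[A; B/C; E/D] holding=-

step 1 (unstack(A, B)): towers=[B; E/D/C] holding=A
step 2 (putdown(A)): towers=[A; B; E/D/C] holding=-
step 3 (stack(B, C)) [no-op]: towers=[A; B; E/D/C] holding=-
step 4 (unstack(C, D)): towers=[A; B; E/D] holding=C
step 5 (stack(C, B)): towers=[A; B/C; E/D] holding=-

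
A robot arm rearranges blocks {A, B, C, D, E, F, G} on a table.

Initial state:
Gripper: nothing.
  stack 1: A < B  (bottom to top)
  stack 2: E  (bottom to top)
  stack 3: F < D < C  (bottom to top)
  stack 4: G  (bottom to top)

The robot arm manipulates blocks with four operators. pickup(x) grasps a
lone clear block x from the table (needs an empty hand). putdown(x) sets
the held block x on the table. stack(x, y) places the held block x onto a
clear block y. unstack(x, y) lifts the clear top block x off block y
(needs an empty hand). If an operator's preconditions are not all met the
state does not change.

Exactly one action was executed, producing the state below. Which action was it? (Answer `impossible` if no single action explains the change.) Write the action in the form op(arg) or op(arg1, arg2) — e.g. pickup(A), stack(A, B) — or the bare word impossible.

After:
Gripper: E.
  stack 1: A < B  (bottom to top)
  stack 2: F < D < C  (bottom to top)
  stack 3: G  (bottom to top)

pickup(E)

target: towers=[A/B; F/D/C; G] holding=E
     unstack(B, A) → towers=[A; E; F/D/C; G] holding=B
         pickup(G) → towers=[A/B; E; F/D/C] holding=G
         pickup(E) → towers=[A/B; F/D/C; G] holding=E  ← match
     unstack(C, D) → towers=[A/B; E; F/D; G] holding=C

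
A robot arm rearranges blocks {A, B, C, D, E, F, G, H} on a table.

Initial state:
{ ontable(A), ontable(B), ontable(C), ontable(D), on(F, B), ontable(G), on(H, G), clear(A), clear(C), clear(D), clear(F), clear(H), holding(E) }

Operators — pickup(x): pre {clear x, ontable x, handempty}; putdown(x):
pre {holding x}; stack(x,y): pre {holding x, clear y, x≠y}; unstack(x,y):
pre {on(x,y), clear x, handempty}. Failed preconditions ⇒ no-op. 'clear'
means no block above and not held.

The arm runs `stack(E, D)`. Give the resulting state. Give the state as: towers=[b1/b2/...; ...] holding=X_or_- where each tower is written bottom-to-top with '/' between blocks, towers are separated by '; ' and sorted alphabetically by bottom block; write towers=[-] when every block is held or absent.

before: towers=[A; B/F; C; D; G/H] holding=E
pre[stack(E, D)]: holding(E) yes, clear(D) yes, E≠D yes
all met → apply stack(E, D)
after:  towers=[A; B/F; C; D/E; G/H] holding=-

towers=[A; B/F; C; D/E; G/H] holding=-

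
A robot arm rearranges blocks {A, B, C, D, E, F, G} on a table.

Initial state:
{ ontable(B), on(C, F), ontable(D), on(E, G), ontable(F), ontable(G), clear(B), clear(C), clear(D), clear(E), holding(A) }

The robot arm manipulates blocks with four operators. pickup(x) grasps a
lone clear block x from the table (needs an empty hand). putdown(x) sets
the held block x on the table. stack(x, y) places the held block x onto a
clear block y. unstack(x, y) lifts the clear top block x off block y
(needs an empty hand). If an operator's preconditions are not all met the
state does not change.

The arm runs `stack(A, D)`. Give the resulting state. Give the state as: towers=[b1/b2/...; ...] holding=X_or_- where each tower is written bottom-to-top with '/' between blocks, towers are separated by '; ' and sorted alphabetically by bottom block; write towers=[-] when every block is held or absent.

towers=[B; D/A; F/C; G/E] holding=-

before: towers=[B; D; F/C; G/E] holding=A
pre[stack(A, D)]: holding(A) ✓, clear(D) ✓, A≠D ✓
all met → apply stack(A, D)
after:  towers=[B; D/A; F/C; G/E] holding=-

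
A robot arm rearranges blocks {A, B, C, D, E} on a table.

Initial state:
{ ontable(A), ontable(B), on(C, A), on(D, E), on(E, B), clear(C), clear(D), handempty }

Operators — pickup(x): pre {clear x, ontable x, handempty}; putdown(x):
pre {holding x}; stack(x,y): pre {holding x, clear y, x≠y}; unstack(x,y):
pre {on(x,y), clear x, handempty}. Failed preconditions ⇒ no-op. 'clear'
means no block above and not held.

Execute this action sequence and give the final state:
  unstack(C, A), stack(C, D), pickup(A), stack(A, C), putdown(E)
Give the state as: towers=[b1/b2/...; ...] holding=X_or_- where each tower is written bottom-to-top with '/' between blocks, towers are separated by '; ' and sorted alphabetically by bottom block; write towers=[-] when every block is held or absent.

towers=[B/E/D/C/A] holding=-

step 1 (unstack(C, A)): towers=[A; B/E/D] holding=C
step 2 (stack(C, D)): towers=[A; B/E/D/C] holding=-
step 3 (pickup(A)): towers=[B/E/D/C] holding=A
step 4 (stack(A, C)): towers=[B/E/D/C/A] holding=-
step 5 (putdown(E)) [no-op]: towers=[B/E/D/C/A] holding=-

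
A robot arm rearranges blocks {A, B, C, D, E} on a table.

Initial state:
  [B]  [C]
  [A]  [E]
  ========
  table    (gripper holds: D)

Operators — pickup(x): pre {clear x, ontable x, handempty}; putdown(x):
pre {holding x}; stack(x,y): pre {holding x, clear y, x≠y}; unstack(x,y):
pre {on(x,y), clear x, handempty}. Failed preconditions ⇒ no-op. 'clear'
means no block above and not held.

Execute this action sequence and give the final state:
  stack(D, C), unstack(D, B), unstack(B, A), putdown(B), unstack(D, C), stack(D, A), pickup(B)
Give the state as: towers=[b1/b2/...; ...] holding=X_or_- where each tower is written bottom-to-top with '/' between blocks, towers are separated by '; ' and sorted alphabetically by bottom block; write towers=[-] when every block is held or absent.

towers=[A/D; E/C] holding=B

step 1 (stack(D, C)): towers=[A/B; E/C/D] holding=-
step 2 (unstack(D, B)) [no-op]: towers=[A/B; E/C/D] holding=-
step 3 (unstack(B, A)): towers=[A; E/C/D] holding=B
step 4 (putdown(B)): towers=[A; B; E/C/D] holding=-
step 5 (unstack(D, C)): towers=[A; B; E/C] holding=D
step 6 (stack(D, A)): towers=[A/D; B; E/C] holding=-
step 7 (pickup(B)): towers=[A/D; E/C] holding=B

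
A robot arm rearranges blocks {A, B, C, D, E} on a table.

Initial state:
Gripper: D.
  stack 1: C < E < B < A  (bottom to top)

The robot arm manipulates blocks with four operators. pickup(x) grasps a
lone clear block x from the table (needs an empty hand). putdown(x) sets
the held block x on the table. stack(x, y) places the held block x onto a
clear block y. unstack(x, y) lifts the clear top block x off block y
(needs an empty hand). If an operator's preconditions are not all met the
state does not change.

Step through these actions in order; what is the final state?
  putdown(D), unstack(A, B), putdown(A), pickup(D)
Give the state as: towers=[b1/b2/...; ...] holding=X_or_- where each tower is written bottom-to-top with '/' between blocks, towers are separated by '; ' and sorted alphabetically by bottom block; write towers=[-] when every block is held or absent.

towers=[A; C/E/B] holding=D

step 1 (putdown(D)): towers=[C/E/B/A; D] holding=-
step 2 (unstack(A, B)): towers=[C/E/B; D] holding=A
step 3 (putdown(A)): towers=[A; C/E/B; D] holding=-
step 4 (pickup(D)): towers=[A; C/E/B] holding=D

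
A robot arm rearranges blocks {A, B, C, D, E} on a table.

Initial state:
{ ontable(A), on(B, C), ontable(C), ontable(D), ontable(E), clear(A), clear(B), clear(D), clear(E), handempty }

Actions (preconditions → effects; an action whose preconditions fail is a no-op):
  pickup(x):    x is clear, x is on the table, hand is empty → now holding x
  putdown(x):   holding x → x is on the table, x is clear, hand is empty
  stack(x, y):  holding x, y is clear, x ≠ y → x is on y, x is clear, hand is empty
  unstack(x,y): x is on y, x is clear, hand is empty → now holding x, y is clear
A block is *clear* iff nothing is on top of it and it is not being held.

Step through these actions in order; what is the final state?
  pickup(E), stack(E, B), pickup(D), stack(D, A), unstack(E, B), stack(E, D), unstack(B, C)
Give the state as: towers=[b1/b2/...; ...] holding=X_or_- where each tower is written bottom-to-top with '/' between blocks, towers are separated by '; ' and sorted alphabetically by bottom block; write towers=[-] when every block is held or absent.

towers=[A/D/E; C] holding=B

step 1 (pickup(E)): towers=[A; C/B; D] holding=E
step 2 (stack(E, B)): towers=[A; C/B/E; D] holding=-
step 3 (pickup(D)): towers=[A; C/B/E] holding=D
step 4 (stack(D, A)): towers=[A/D; C/B/E] holding=-
step 5 (unstack(E, B)): towers=[A/D; C/B] holding=E
step 6 (stack(E, D)): towers=[A/D/E; C/B] holding=-
step 7 (unstack(B, C)): towers=[A/D/E; C] holding=B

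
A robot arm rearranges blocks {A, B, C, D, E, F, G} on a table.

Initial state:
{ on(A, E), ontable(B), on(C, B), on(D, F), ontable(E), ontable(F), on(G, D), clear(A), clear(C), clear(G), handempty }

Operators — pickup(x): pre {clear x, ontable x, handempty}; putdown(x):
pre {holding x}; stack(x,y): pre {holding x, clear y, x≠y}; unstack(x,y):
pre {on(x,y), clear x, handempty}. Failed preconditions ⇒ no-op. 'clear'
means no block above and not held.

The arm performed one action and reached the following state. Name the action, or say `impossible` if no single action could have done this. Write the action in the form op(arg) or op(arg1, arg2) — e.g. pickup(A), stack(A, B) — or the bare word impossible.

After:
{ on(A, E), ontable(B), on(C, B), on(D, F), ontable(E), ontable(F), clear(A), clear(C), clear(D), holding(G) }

unstack(G, D)

target: towers=[B/C; E/A; F/D] holding=G
     unstack(G, D) → towers=[B/C; E/A; F/D] holding=G  ← match
     unstack(A, E) → towers=[B/C; E; F/D/G] holding=A
     unstack(C, B) → towers=[B; E/A; F/D/G] holding=C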